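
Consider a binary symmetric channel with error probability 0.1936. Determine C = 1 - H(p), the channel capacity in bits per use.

For BSC with error probability p:
C = 1 - H(p) where H(p) is binary entropy
H(0.1936) = -0.1936 × log₂(0.1936) - 0.8064 × log₂(0.8064)
H(p) = 0.7089
C = 1 - 0.7089 = 0.2911 bits/use


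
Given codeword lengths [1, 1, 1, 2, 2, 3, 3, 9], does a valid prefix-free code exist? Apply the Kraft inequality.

Kraft inequality: Σ 2^(-l_i) ≤ 1 for prefix-free code
Calculating: 2^(-1) + 2^(-1) + 2^(-1) + 2^(-2) + 2^(-2) + 2^(-3) + 2^(-3) + 2^(-9)
= 0.5 + 0.5 + 0.5 + 0.25 + 0.25 + 0.125 + 0.125 + 0.001953125
= 2.2520
Since 2.2520 > 1, prefix-free code does not exist


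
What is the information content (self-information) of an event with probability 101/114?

Information content I(x) = -log₂(p(x))
I = -log₂(101/114) = -log₂(0.8860)
I = 0.1747 bits


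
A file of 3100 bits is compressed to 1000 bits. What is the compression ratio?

Compression ratio = Original / Compressed
= 3100 / 1000 = 3.10:1


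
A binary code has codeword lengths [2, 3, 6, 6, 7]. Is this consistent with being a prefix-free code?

Kraft inequality: Σ 2^(-l_i) ≤ 1 for prefix-free code
Calculating: 2^(-2) + 2^(-3) + 2^(-6) + 2^(-6) + 2^(-7)
= 0.25 + 0.125 + 0.015625 + 0.015625 + 0.0078125
= 0.4141
Since 0.4141 ≤ 1, prefix-free code exists


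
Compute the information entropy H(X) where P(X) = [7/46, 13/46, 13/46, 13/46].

H(X) = -Σ p(x) log₂ p(x)
  -7/46 × log₂(7/46) = 0.4133
  -13/46 × log₂(13/46) = 0.5152
  -13/46 × log₂(13/46) = 0.5152
  -13/46 × log₂(13/46) = 0.5152
H(X) = 1.9590 bits


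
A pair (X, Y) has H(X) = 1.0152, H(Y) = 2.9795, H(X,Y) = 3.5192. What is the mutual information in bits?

I(X;Y) = H(X) + H(Y) - H(X,Y)
I(X;Y) = 1.0152 + 2.9795 - 3.5192 = 0.4755 bits


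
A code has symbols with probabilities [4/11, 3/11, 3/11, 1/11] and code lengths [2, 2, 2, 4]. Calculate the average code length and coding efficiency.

Average length L = Σ p_i × l_i = 2.1818 bits
Entropy H = 1.8676 bits
Efficiency η = H/L × 100% = 85.60%


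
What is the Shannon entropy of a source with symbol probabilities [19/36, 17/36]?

H(X) = -Σ p(x) log₂ p(x)
  -19/36 × log₂(19/36) = 0.4866
  -17/36 × log₂(17/36) = 0.5112
H(X) = 0.9978 bits


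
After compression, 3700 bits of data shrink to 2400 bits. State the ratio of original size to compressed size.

Compression ratio = Original / Compressed
= 3700 / 2400 = 1.54:1


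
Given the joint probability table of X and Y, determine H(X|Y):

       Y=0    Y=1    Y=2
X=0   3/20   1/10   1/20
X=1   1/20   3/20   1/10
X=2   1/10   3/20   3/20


H(X|Y) = Σ_y p(y) H(X|Y=y)
  p(Y=0) = 3/10, H(X|Y=0) = 1.4591
  p(Y=1) = 2/5, H(X|Y=1) = 1.5613
  p(Y=2) = 3/10, H(X|Y=2) = 1.4591
H(X|Y) = 0.3000×1.4591 + 0.4000×1.5613 + 0.3000×1.4591 = 1.5000 bits


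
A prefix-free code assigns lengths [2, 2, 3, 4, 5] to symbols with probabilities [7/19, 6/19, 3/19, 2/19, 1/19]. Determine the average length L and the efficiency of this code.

Average length L = Σ p_i × l_i = 2.5263 bits
Entropy H = 2.0418 bits
Efficiency η = H/L × 100% = 80.82%


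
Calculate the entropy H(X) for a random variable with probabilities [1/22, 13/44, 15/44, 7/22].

H(X) = -Σ p(x) log₂ p(x)
  -1/22 × log₂(1/22) = 0.2027
  -13/44 × log₂(13/44) = 0.5197
  -15/44 × log₂(15/44) = 0.5293
  -7/22 × log₂(7/22) = 0.5257
H(X) = 1.7773 bits


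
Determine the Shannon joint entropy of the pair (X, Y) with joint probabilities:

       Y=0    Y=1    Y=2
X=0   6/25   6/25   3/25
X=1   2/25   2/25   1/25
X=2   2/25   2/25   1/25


H(X,Y) = -Σ p(x,y) log₂ p(x,y)
  p(0,0)=6/25: -0.2400 × log₂(0.2400) = 0.4941
  p(0,1)=6/25: -0.2400 × log₂(0.2400) = 0.4941
  p(0,2)=3/25: -0.1200 × log₂(0.1200) = 0.3671
  p(1,0)=2/25: -0.0800 × log₂(0.0800) = 0.2915
  p(1,1)=2/25: -0.0800 × log₂(0.0800) = 0.2915
  p(1,2)=1/25: -0.0400 × log₂(0.0400) = 0.1858
  p(2,0)=2/25: -0.0800 × log₂(0.0800) = 0.2915
  p(2,1)=2/25: -0.0800 × log₂(0.0800) = 0.2915
  p(2,2)=1/25: -0.0400 × log₂(0.0400) = 0.1858
H(X,Y) = 2.8929 bits


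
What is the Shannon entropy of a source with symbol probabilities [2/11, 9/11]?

H(X) = -Σ p(x) log₂ p(x)
  -2/11 × log₂(2/11) = 0.4472
  -9/11 × log₂(9/11) = 0.2369
H(X) = 0.6840 bits


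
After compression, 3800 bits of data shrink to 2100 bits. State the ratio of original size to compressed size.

Compression ratio = Original / Compressed
= 3800 / 2100 = 1.81:1


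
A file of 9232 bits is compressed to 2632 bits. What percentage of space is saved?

Space savings = (1 - Compressed/Original) × 100%
= (1 - 2632/9232) × 100%
= 71.49%


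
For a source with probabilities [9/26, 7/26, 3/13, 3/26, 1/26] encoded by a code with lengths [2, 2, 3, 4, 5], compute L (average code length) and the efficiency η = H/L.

Average length L = Σ p_i × l_i = 2.5769 bits
Entropy H = 2.0679 bits
Efficiency η = H/L × 100% = 80.25%


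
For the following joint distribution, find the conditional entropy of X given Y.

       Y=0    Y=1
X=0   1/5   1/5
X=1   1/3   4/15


H(X|Y) = Σ_y p(y) H(X|Y=y)
  p(Y=0) = 8/15, H(X|Y=0) = 0.9544
  p(Y=1) = 7/15, H(X|Y=1) = 0.9852
H(X|Y) = 0.5333×0.9544 + 0.4667×0.9852 = 0.9688 bits


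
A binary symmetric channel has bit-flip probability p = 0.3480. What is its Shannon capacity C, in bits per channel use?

For BSC with error probability p:
C = 1 - H(p) where H(p) is binary entropy
H(0.3480) = -0.3480 × log₂(0.3480) - 0.6520 × log₂(0.6520)
H(p) = 0.9323
C = 1 - 0.9323 = 0.0677 bits/use


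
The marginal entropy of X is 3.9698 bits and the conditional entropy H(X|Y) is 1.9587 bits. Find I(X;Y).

I(X;Y) = H(X) - H(X|Y)
I(X;Y) = 3.9698 - 1.9587 = 2.0111 bits


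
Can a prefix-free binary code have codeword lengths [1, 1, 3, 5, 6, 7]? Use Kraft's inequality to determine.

Kraft inequality: Σ 2^(-l_i) ≤ 1 for prefix-free code
Calculating: 2^(-1) + 2^(-1) + 2^(-3) + 2^(-5) + 2^(-6) + 2^(-7)
= 0.5 + 0.5 + 0.125 + 0.03125 + 0.015625 + 0.0078125
= 1.1797
Since 1.1797 > 1, prefix-free code does not exist


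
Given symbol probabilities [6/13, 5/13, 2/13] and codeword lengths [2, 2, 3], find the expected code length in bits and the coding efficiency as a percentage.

Average length L = Σ p_i × l_i = 2.1538 bits
Entropy H = 1.4605 bits
Efficiency η = H/L × 100% = 67.81%


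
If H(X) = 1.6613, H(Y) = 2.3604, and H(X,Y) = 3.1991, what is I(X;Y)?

I(X;Y) = H(X) + H(Y) - H(X,Y)
I(X;Y) = 1.6613 + 2.3604 - 3.1991 = 0.8226 bits


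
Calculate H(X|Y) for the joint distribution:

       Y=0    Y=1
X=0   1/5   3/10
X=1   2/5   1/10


H(X|Y) = Σ_y p(y) H(X|Y=y)
  p(Y=0) = 3/5, H(X|Y=0) = 0.9183
  p(Y=1) = 2/5, H(X|Y=1) = 0.8113
H(X|Y) = 0.6000×0.9183 + 0.4000×0.8113 = 0.8755 bits


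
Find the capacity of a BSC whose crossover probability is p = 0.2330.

For BSC with error probability p:
C = 1 - H(p) where H(p) is binary entropy
H(0.2330) = -0.2330 × log₂(0.2330) - 0.7670 × log₂(0.7670)
H(p) = 0.7832
C = 1 - 0.7832 = 0.2168 bits/use


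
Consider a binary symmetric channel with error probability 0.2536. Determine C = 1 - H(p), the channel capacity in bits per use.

For BSC with error probability p:
C = 1 - H(p) where H(p) is binary entropy
H(0.2536) = -0.2536 × log₂(0.2536) - 0.7464 × log₂(0.7464)
H(p) = 0.8169
C = 1 - 0.8169 = 0.1831 bits/use


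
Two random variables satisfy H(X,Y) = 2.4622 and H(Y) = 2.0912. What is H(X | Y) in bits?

Chain rule: H(X,Y) = H(X|Y) + H(Y)
H(X|Y) = H(X,Y) - H(Y) = 2.4622 - 2.0912 = 0.371 bits


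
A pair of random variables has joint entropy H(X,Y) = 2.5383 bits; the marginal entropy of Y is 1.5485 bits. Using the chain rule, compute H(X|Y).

Chain rule: H(X,Y) = H(X|Y) + H(Y)
H(X|Y) = H(X,Y) - H(Y) = 2.5383 - 1.5485 = 0.9898 bits


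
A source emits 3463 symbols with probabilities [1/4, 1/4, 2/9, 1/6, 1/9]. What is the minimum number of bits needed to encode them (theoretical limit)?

Entropy H = 2.2652 bits/symbol
Minimum bits = H × n = 2.2652 × 3463
= 7844.55 bits


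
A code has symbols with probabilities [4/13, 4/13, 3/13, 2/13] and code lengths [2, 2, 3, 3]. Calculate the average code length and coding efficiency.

Average length L = Σ p_i × l_i = 2.3846 bits
Entropy H = 1.9501 bits
Efficiency η = H/L × 100% = 81.78%


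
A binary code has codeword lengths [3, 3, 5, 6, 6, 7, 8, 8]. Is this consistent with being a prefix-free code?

Kraft inequality: Σ 2^(-l_i) ≤ 1 for prefix-free code
Calculating: 2^(-3) + 2^(-3) + 2^(-5) + 2^(-6) + 2^(-6) + 2^(-7) + 2^(-8) + 2^(-8)
= 0.125 + 0.125 + 0.03125 + 0.015625 + 0.015625 + 0.0078125 + 0.00390625 + 0.00390625
= 0.3281
Since 0.3281 ≤ 1, prefix-free code exists


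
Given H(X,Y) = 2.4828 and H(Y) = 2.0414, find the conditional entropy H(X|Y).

Chain rule: H(X,Y) = H(X|Y) + H(Y)
H(X|Y) = H(X,Y) - H(Y) = 2.4828 - 2.0414 = 0.4414 bits


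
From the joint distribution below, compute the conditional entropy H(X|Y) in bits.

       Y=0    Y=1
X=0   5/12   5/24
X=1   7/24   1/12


H(X|Y) = Σ_y p(y) H(X|Y=y)
  p(Y=0) = 17/24, H(X|Y=0) = 0.9774
  p(Y=1) = 7/24, H(X|Y=1) = 0.8631
H(X|Y) = 0.7083×0.9774 + 0.2917×0.8631 = 0.9441 bits


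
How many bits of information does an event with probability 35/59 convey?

Information content I(x) = -log₂(p(x))
I = -log₂(35/59) = -log₂(0.5932)
I = 0.7534 bits


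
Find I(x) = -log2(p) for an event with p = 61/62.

Information content I(x) = -log₂(p(x))
I = -log₂(61/62) = -log₂(0.9839)
I = 0.0235 bits


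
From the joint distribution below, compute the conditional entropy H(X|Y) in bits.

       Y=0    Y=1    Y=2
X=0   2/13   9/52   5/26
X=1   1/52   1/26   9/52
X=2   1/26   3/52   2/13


H(X|Y) = Σ_y p(y) H(X|Y=y)
  p(Y=0) = 11/52, H(X|Y=0) = 1.0958
  p(Y=1) = 7/26, H(X|Y=1) = 1.2871
  p(Y=2) = 27/52, H(X|Y=2) = 1.5790
H(X|Y) = 0.2115×1.0958 + 0.2692×1.2871 + 0.5192×1.5790 = 1.3982 bits


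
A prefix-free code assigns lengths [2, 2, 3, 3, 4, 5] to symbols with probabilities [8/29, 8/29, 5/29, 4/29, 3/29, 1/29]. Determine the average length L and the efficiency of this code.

Average length L = Σ p_i × l_i = 2.6207 bits
Entropy H = 2.3627 bits
Efficiency η = H/L × 100% = 90.15%


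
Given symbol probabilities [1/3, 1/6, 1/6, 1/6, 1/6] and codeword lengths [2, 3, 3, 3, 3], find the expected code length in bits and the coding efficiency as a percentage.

Average length L = Σ p_i × l_i = 2.6667 bits
Entropy H = 2.2516 bits
Efficiency η = H/L × 100% = 84.44%


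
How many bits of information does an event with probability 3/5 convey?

Information content I(x) = -log₂(p(x))
I = -log₂(3/5) = -log₂(0.6000)
I = 0.7370 bits


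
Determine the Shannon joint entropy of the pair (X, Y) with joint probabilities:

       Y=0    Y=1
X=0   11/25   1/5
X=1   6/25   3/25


H(X,Y) = -Σ p(x,y) log₂ p(x,y)
  p(0,0)=11/25: -0.4400 × log₂(0.4400) = 0.5211
  p(0,1)=1/5: -0.2000 × log₂(0.2000) = 0.4644
  p(1,0)=6/25: -0.2400 × log₂(0.2400) = 0.4941
  p(1,1)=3/25: -0.1200 × log₂(0.1200) = 0.3671
H(X,Y) = 1.8467 bits


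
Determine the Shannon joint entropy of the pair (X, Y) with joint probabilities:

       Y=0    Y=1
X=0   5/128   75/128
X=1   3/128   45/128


H(X,Y) = -Σ p(x,y) log₂ p(x,y)
  p(0,0)=5/128: -0.0391 × log₂(0.0391) = 0.1827
  p(0,1)=75/128: -0.5859 × log₂(0.5859) = 0.4519
  p(1,0)=3/128: -0.0234 × log₂(0.0234) = 0.1269
  p(1,1)=45/128: -0.3516 × log₂(0.3516) = 0.5302
H(X,Y) = 1.2917 bits


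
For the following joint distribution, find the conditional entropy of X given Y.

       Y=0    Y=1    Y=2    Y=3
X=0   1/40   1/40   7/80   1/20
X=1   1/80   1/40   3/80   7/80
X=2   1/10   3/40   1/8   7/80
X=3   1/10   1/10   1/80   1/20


H(X|Y) = Σ_y p(y) H(X|Y=y)
  p(Y=0) = 19/80, H(X|Y=0) = 1.6163
  p(Y=1) = 9/40, H(X|Y=1) = 1.7527
  p(Y=2) = 21/80, H(X|Y=2) = 1.6482
  p(Y=3) = 11/40, H(X|Y=3) = 1.9457
H(X|Y) = 0.2375×1.6163 + 0.2250×1.7527 + 0.2625×1.6482 + 0.2750×1.9457 = 1.7460 bits


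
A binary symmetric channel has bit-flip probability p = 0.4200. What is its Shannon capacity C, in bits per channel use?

For BSC with error probability p:
C = 1 - H(p) where H(p) is binary entropy
H(0.4200) = -0.4200 × log₂(0.4200) - 0.5800 × log₂(0.5800)
H(p) = 0.9815
C = 1 - 0.9815 = 0.0185 bits/use


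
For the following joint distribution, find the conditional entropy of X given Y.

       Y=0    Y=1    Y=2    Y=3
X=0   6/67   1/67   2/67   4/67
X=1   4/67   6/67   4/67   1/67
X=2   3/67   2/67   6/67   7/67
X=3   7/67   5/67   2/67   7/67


H(X|Y) = Σ_y p(y) H(X|Y=y)
  p(Y=0) = 20/67, H(X|Y=0) = 1.9261
  p(Y=1) = 14/67, H(X|Y=1) = 1.7274
  p(Y=2) = 14/67, H(X|Y=2) = 1.8424
  p(Y=3) = 19/67, H(X|Y=3) = 1.7583
H(X|Y) = 0.2985×1.9261 + 0.2090×1.7274 + 0.2090×1.8424 + 0.2836×1.7583 = 1.8195 bits


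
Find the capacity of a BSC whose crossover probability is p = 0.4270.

For BSC with error probability p:
C = 1 - H(p) where H(p) is binary entropy
H(0.4270) = -0.4270 × log₂(0.4270) - 0.5730 × log₂(0.5730)
H(p) = 0.9846
C = 1 - 0.9846 = 0.0154 bits/use


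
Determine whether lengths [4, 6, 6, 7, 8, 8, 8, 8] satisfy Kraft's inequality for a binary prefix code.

Kraft inequality: Σ 2^(-l_i) ≤ 1 for prefix-free code
Calculating: 2^(-4) + 2^(-6) + 2^(-6) + 2^(-7) + 2^(-8) + 2^(-8) + 2^(-8) + 2^(-8)
= 0.0625 + 0.015625 + 0.015625 + 0.0078125 + 0.00390625 + 0.00390625 + 0.00390625 + 0.00390625
= 0.1172
Since 0.1172 ≤ 1, prefix-free code exists


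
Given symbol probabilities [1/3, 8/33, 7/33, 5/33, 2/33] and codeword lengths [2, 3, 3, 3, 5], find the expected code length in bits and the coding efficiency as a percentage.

Average length L = Σ p_i × l_i = 2.7879 bits
Entropy H = 2.1561 bits
Efficiency η = H/L × 100% = 77.34%


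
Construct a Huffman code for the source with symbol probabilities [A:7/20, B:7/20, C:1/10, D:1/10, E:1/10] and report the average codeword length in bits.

Huffman tree construction:
Combine smallest probabilities repeatedly
Resulting codes:
  A: 11 (length 2)
  B: 0 (length 1)
  C: 1010 (length 4)
  D: 1011 (length 4)
  E: 100 (length 3)
Average length = Σ p(s) × length(s) = 2.1500 bits


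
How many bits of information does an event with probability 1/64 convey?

Information content I(x) = -log₂(p(x))
I = -log₂(1/64) = -log₂(0.0156)
I = 6.0000 bits


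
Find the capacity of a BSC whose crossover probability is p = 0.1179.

For BSC with error probability p:
C = 1 - H(p) where H(p) is binary entropy
H(0.1179) = -0.1179 × log₂(0.1179) - 0.8821 × log₂(0.8821)
H(p) = 0.5233
C = 1 - 0.5233 = 0.4767 bits/use


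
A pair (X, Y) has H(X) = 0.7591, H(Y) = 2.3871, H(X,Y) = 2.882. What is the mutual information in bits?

I(X;Y) = H(X) + H(Y) - H(X,Y)
I(X;Y) = 0.7591 + 2.3871 - 2.882 = 0.2642 bits


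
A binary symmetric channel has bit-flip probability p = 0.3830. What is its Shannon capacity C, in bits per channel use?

For BSC with error probability p:
C = 1 - H(p) where H(p) is binary entropy
H(0.3830) = -0.3830 × log₂(0.3830) - 0.6170 × log₂(0.6170)
H(p) = 0.9601
C = 1 - 0.9601 = 0.0399 bits/use


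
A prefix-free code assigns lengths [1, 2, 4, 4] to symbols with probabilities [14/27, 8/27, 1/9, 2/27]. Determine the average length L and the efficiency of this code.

Average length L = Σ p_i × l_i = 1.8519 bits
Entropy H = 1.6416 bits
Efficiency η = H/L × 100% = 88.65%


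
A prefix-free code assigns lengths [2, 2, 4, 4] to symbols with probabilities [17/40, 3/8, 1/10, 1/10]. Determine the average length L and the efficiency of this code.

Average length L = Σ p_i × l_i = 2.4000 bits
Entropy H = 1.7197 bits
Efficiency η = H/L × 100% = 71.65%


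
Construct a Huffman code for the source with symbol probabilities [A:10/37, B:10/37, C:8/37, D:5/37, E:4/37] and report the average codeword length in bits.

Huffman tree construction:
Combine smallest probabilities repeatedly
Resulting codes:
  A: 10 (length 2)
  B: 11 (length 2)
  C: 00 (length 2)
  D: 011 (length 3)
  E: 010 (length 3)
Average length = Σ p(s) × length(s) = 2.2432 bits


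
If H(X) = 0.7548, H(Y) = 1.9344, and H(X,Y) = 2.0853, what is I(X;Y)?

I(X;Y) = H(X) + H(Y) - H(X,Y)
I(X;Y) = 0.7548 + 1.9344 - 2.0853 = 0.6039 bits


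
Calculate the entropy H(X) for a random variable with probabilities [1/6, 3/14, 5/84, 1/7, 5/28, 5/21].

H(X) = -Σ p(x) log₂ p(x)
  -1/6 × log₂(1/6) = 0.4308
  -3/14 × log₂(3/14) = 0.4762
  -5/84 × log₂(5/84) = 0.2423
  -1/7 × log₂(1/7) = 0.4011
  -5/28 × log₂(5/28) = 0.4438
  -5/21 × log₂(5/21) = 0.4929
H(X) = 2.4872 bits


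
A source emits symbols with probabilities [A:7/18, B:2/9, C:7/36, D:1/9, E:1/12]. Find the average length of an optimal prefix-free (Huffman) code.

Huffman tree construction:
Combine smallest probabilities repeatedly
Resulting codes:
  A: 11 (length 2)
  B: 10 (length 2)
  C: 00 (length 2)
  D: 011 (length 3)
  E: 010 (length 3)
Average length = Σ p(s) × length(s) = 2.1944 bits


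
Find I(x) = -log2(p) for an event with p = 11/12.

Information content I(x) = -log₂(p(x))
I = -log₂(11/12) = -log₂(0.9167)
I = 0.1255 bits


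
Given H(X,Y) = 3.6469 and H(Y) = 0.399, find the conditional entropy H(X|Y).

Chain rule: H(X,Y) = H(X|Y) + H(Y)
H(X|Y) = H(X,Y) - H(Y) = 3.6469 - 0.399 = 3.2479 bits


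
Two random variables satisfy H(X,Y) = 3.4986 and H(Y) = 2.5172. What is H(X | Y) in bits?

Chain rule: H(X,Y) = H(X|Y) + H(Y)
H(X|Y) = H(X,Y) - H(Y) = 3.4986 - 2.5172 = 0.9814 bits


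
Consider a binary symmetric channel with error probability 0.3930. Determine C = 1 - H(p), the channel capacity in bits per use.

For BSC with error probability p:
C = 1 - H(p) where H(p) is binary entropy
H(0.3930) = -0.3930 × log₂(0.3930) - 0.6070 × log₂(0.6070)
H(p) = 0.9667
C = 1 - 0.9667 = 0.0333 bits/use


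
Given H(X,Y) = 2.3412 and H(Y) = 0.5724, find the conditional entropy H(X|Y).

Chain rule: H(X,Y) = H(X|Y) + H(Y)
H(X|Y) = H(X,Y) - H(Y) = 2.3412 - 0.5724 = 1.7688 bits


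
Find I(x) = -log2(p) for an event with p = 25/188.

Information content I(x) = -log₂(p(x))
I = -log₂(25/188) = -log₂(0.1330)
I = 2.9107 bits


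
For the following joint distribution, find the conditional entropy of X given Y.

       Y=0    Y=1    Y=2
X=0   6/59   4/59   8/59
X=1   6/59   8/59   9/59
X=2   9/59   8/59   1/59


H(X|Y) = Σ_y p(y) H(X|Y=y)
  p(Y=0) = 21/59, H(X|Y=0) = 1.5567
  p(Y=1) = 20/59, H(X|Y=1) = 1.5219
  p(Y=2) = 18/59, H(X|Y=2) = 1.2516
H(X|Y) = 0.3559×1.5567 + 0.3390×1.5219 + 0.3051×1.2516 = 1.4518 bits


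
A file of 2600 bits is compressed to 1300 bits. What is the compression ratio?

Compression ratio = Original / Compressed
= 2600 / 1300 = 2.00:1


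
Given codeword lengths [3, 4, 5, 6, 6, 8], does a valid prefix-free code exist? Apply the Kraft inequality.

Kraft inequality: Σ 2^(-l_i) ≤ 1 for prefix-free code
Calculating: 2^(-3) + 2^(-4) + 2^(-5) + 2^(-6) + 2^(-6) + 2^(-8)
= 0.125 + 0.0625 + 0.03125 + 0.015625 + 0.015625 + 0.00390625
= 0.2539
Since 0.2539 ≤ 1, prefix-free code exists


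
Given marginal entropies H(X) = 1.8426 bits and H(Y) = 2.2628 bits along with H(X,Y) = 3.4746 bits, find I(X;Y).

I(X;Y) = H(X) + H(Y) - H(X,Y)
I(X;Y) = 1.8426 + 2.2628 - 3.4746 = 0.6308 bits


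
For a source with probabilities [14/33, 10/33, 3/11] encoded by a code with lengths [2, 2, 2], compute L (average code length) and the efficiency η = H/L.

Average length L = Σ p_i × l_i = 2.0000 bits
Entropy H = 1.5580 bits
Efficiency η = H/L × 100% = 77.90%


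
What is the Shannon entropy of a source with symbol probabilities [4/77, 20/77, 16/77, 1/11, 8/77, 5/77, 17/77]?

H(X) = -Σ p(x) log₂ p(x)
  -4/77 × log₂(4/77) = 0.2217
  -20/77 × log₂(20/77) = 0.5052
  -16/77 × log₂(16/77) = 0.4710
  -1/11 × log₂(1/11) = 0.3145
  -8/77 × log₂(8/77) = 0.3394
  -5/77 × log₂(5/77) = 0.2562
  -17/77 × log₂(17/77) = 0.4811
H(X) = 2.5890 bits


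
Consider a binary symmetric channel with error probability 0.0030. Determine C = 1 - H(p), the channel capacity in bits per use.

For BSC with error probability p:
C = 1 - H(p) where H(p) is binary entropy
H(0.0030) = -0.0030 × log₂(0.0030) - 0.9970 × log₂(0.9970)
H(p) = 0.0295
C = 1 - 0.0295 = 0.9705 bits/use


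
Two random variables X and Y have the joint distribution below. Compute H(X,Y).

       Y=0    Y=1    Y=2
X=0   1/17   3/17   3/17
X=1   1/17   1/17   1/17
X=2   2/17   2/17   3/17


H(X,Y) = -Σ p(x,y) log₂ p(x,y)
  p(0,0)=1/17: -0.0588 × log₂(0.0588) = 0.2404
  p(0,1)=3/17: -0.1765 × log₂(0.1765) = 0.4416
  p(0,2)=3/17: -0.1765 × log₂(0.1765) = 0.4416
  p(1,0)=1/17: -0.0588 × log₂(0.0588) = 0.2404
  p(1,1)=1/17: -0.0588 × log₂(0.0588) = 0.2404
  p(1,2)=1/17: -0.0588 × log₂(0.0588) = 0.2404
  p(2,0)=2/17: -0.1176 × log₂(0.1176) = 0.3632
  p(2,1)=2/17: -0.1176 × log₂(0.1176) = 0.3632
  p(2,2)=3/17: -0.1765 × log₂(0.1765) = 0.4416
H(X,Y) = 3.0131 bits


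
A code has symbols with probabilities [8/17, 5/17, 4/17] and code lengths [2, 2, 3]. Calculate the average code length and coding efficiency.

Average length L = Σ p_i × l_i = 2.2353 bits
Entropy H = 1.5222 bits
Efficiency η = H/L × 100% = 68.10%


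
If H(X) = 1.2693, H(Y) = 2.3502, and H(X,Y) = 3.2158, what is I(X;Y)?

I(X;Y) = H(X) + H(Y) - H(X,Y)
I(X;Y) = 1.2693 + 2.3502 - 3.2158 = 0.4037 bits


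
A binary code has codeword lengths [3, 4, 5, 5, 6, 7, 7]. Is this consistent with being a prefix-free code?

Kraft inequality: Σ 2^(-l_i) ≤ 1 for prefix-free code
Calculating: 2^(-3) + 2^(-4) + 2^(-5) + 2^(-5) + 2^(-6) + 2^(-7) + 2^(-7)
= 0.125 + 0.0625 + 0.03125 + 0.03125 + 0.015625 + 0.0078125 + 0.0078125
= 0.2812
Since 0.2812 ≤ 1, prefix-free code exists


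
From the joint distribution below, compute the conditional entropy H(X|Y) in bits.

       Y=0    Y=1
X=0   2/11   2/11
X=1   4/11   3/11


H(X|Y) = Σ_y p(y) H(X|Y=y)
  p(Y=0) = 6/11, H(X|Y=0) = 0.9183
  p(Y=1) = 5/11, H(X|Y=1) = 0.9710
H(X|Y) = 0.5455×0.9183 + 0.4545×0.9710 = 0.9422 bits


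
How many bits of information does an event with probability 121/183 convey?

Information content I(x) = -log₂(p(x))
I = -log₂(121/183) = -log₂(0.6612)
I = 0.5968 bits


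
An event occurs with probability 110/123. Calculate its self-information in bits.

Information content I(x) = -log₂(p(x))
I = -log₂(110/123) = -log₂(0.8943)
I = 0.1612 bits


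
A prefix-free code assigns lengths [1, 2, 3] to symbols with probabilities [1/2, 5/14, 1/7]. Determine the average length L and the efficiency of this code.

Average length L = Σ p_i × l_i = 1.6429 bits
Entropy H = 1.4316 bits
Efficiency η = H/L × 100% = 87.14%


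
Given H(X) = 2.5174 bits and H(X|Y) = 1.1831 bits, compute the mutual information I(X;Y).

I(X;Y) = H(X) - H(X|Y)
I(X;Y) = 2.5174 - 1.1831 = 1.3343 bits


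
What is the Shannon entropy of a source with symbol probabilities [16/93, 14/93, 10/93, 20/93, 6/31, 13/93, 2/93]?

H(X) = -Σ p(x) log₂ p(x)
  -16/93 × log₂(16/93) = 0.4368
  -14/93 × log₂(14/93) = 0.4112
  -10/93 × log₂(10/93) = 0.3459
  -20/93 × log₂(20/93) = 0.4768
  -6/31 × log₂(6/31) = 0.4586
  -13/93 × log₂(13/93) = 0.3968
  -2/93 × log₂(2/93) = 0.1191
H(X) = 2.6453 bits


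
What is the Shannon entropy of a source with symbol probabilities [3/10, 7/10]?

H(X) = -Σ p(x) log₂ p(x)
  -3/10 × log₂(3/10) = 0.5211
  -7/10 × log₂(7/10) = 0.3602
H(X) = 0.8813 bits


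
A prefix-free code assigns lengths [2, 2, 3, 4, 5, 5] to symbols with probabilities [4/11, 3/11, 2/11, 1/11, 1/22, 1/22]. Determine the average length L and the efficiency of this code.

Average length L = Σ p_i × l_i = 2.6364 bits
Entropy H = 2.2090 bits
Efficiency η = H/L × 100% = 83.79%


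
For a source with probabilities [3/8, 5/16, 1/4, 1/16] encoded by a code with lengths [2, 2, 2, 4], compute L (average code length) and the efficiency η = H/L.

Average length L = Σ p_i × l_i = 2.1250 bits
Entropy H = 1.8050 bits
Efficiency η = H/L × 100% = 84.94%


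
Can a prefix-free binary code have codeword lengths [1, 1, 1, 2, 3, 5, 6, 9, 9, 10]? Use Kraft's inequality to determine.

Kraft inequality: Σ 2^(-l_i) ≤ 1 for prefix-free code
Calculating: 2^(-1) + 2^(-1) + 2^(-1) + 2^(-2) + 2^(-3) + 2^(-5) + 2^(-6) + 2^(-9) + 2^(-9) + 2^(-10)
= 0.5 + 0.5 + 0.5 + 0.25 + 0.125 + 0.03125 + 0.015625 + 0.001953125 + 0.001953125 + 0.0009765625
= 1.9268
Since 1.9268 > 1, prefix-free code does not exist


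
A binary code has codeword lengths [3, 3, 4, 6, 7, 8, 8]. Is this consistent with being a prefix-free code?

Kraft inequality: Σ 2^(-l_i) ≤ 1 for prefix-free code
Calculating: 2^(-3) + 2^(-3) + 2^(-4) + 2^(-6) + 2^(-7) + 2^(-8) + 2^(-8)
= 0.125 + 0.125 + 0.0625 + 0.015625 + 0.0078125 + 0.00390625 + 0.00390625
= 0.3438
Since 0.3438 ≤ 1, prefix-free code exists


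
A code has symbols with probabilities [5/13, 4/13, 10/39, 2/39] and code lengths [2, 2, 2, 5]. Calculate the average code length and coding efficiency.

Average length L = Σ p_i × l_i = 2.1538 bits
Entropy H = 1.7766 bits
Efficiency η = H/L × 100% = 82.49%


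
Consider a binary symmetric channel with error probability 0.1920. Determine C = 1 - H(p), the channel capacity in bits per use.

For BSC with error probability p:
C = 1 - H(p) where H(p) is binary entropy
H(0.1920) = -0.1920 × log₂(0.1920) - 0.8080 × log₂(0.8080)
H(p) = 0.7056
C = 1 - 0.7056 = 0.2944 bits/use


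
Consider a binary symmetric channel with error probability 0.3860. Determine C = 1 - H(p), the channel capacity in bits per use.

For BSC with error probability p:
C = 1 - H(p) where H(p) is binary entropy
H(0.3860) = -0.3860 × log₂(0.3860) - 0.6140 × log₂(0.6140)
H(p) = 0.9622
C = 1 - 0.9622 = 0.0378 bits/use


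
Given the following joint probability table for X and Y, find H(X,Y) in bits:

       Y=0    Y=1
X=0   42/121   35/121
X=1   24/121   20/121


H(X,Y) = -Σ p(x,y) log₂ p(x,y)
  p(0,0)=42/121: -0.3471 × log₂(0.3471) = 0.5299
  p(0,1)=35/121: -0.2893 × log₂(0.2893) = 0.5176
  p(1,0)=24/121: -0.1983 × log₂(0.1983) = 0.4629
  p(1,1)=20/121: -0.1653 × log₂(0.1653) = 0.4292
H(X,Y) = 1.9397 bits


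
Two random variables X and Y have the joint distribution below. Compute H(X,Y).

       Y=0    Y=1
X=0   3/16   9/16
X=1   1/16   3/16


H(X,Y) = -Σ p(x,y) log₂ p(x,y)
  p(0,0)=3/16: -0.1875 × log₂(0.1875) = 0.4528
  p(0,1)=9/16: -0.5625 × log₂(0.5625) = 0.4669
  p(1,0)=1/16: -0.0625 × log₂(0.0625) = 0.2500
  p(1,1)=3/16: -0.1875 × log₂(0.1875) = 0.4528
H(X,Y) = 1.6226 bits


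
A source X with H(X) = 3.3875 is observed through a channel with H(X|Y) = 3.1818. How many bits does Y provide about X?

I(X;Y) = H(X) - H(X|Y)
I(X;Y) = 3.3875 - 3.1818 = 0.2057 bits


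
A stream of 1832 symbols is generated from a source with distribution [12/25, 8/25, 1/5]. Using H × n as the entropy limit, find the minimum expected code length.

Entropy H = 1.4987 bits/symbol
Minimum bits = H × n = 1.4987 × 1832
= 2745.60 bits


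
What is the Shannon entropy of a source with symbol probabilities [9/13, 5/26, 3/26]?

H(X) = -Σ p(x) log₂ p(x)
  -9/13 × log₂(9/13) = 0.3673
  -5/26 × log₂(5/26) = 0.4574
  -3/26 × log₂(3/26) = 0.3595
H(X) = 1.1842 bits


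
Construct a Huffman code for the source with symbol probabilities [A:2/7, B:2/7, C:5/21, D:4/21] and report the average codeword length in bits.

Huffman tree construction:
Combine smallest probabilities repeatedly
Resulting codes:
  A: 10 (length 2)
  B: 11 (length 2)
  C: 01 (length 2)
  D: 00 (length 2)
Average length = Σ p(s) × length(s) = 2.0000 bits


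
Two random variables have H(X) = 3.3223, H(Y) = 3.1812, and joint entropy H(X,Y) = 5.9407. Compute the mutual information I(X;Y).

I(X;Y) = H(X) + H(Y) - H(X,Y)
I(X;Y) = 3.3223 + 3.1812 - 5.9407 = 0.5628 bits


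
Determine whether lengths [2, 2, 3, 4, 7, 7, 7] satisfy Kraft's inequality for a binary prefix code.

Kraft inequality: Σ 2^(-l_i) ≤ 1 for prefix-free code
Calculating: 2^(-2) + 2^(-2) + 2^(-3) + 2^(-4) + 2^(-7) + 2^(-7) + 2^(-7)
= 0.25 + 0.25 + 0.125 + 0.0625 + 0.0078125 + 0.0078125 + 0.0078125
= 0.7109
Since 0.7109 ≤ 1, prefix-free code exists


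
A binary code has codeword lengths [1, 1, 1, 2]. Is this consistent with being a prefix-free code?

Kraft inequality: Σ 2^(-l_i) ≤ 1 for prefix-free code
Calculating: 2^(-1) + 2^(-1) + 2^(-1) + 2^(-2)
= 0.5 + 0.5 + 0.5 + 0.25
= 1.7500
Since 1.7500 > 1, prefix-free code does not exist


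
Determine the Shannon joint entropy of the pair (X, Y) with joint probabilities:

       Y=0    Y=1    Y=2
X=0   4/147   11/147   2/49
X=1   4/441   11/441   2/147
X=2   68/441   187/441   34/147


H(X,Y) = -Σ p(x,y) log₂ p(x,y)
  p(0,0)=4/147: -0.0272 × log₂(0.0272) = 0.1415
  p(0,1)=11/147: -0.0748 × log₂(0.0748) = 0.2799
  p(0,2)=2/49: -0.0408 × log₂(0.0408) = 0.1884
  p(1,0)=4/441: -0.0091 × log₂(0.0091) = 0.0615
  p(1,1)=11/441: -0.0249 × log₂(0.0249) = 0.1328
  p(1,2)=2/147: -0.0136 × log₂(0.0136) = 0.0843
  p(2,0)=68/441: -0.1542 × log₂(0.1542) = 0.4159
  p(2,1)=187/441: -0.4240 × log₂(0.4240) = 0.5248
  p(2,2)=34/147: -0.2313 × log₂(0.2313) = 0.4885
H(X,Y) = 2.3177 bits


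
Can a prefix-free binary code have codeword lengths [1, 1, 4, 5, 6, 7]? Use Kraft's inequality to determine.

Kraft inequality: Σ 2^(-l_i) ≤ 1 for prefix-free code
Calculating: 2^(-1) + 2^(-1) + 2^(-4) + 2^(-5) + 2^(-6) + 2^(-7)
= 0.5 + 0.5 + 0.0625 + 0.03125 + 0.015625 + 0.0078125
= 1.1172
Since 1.1172 > 1, prefix-free code does not exist


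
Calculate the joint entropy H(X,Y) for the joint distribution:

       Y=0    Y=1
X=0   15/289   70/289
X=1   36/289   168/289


H(X,Y) = -Σ p(x,y) log₂ p(x,y)
  p(0,0)=15/289: -0.0519 × log₂(0.0519) = 0.2215
  p(0,1)=70/289: -0.2422 × log₂(0.2422) = 0.4955
  p(1,0)=36/289: -0.1246 × log₂(0.1246) = 0.3743
  p(1,1)=168/289: -0.5813 × log₂(0.5813) = 0.4549
H(X,Y) = 1.5463 bits


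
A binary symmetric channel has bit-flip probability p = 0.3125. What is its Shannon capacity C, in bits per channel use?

For BSC with error probability p:
C = 1 - H(p) where H(p) is binary entropy
H(0.3125) = -0.3125 × log₂(0.3125) - 0.6875 × log₂(0.6875)
H(p) = 0.8960
C = 1 - 0.8960 = 0.1040 bits/use


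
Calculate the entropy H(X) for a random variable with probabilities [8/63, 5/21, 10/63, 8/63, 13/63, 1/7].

H(X) = -Σ p(x) log₂ p(x)
  -8/63 × log₂(8/63) = 0.3781
  -5/21 × log₂(5/21) = 0.4929
  -10/63 × log₂(10/63) = 0.4215
  -8/63 × log₂(8/63) = 0.3781
  -13/63 × log₂(13/63) = 0.4698
  -1/7 × log₂(1/7) = 0.4011
H(X) = 2.5414 bits


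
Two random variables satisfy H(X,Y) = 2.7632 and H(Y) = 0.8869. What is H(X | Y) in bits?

Chain rule: H(X,Y) = H(X|Y) + H(Y)
H(X|Y) = H(X,Y) - H(Y) = 2.7632 - 0.8869 = 1.8763 bits


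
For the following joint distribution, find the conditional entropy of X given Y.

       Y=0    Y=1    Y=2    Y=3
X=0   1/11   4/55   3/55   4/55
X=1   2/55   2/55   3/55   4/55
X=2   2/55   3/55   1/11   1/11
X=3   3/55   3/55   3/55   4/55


H(X|Y) = Σ_y p(y) H(X|Y=y)
  p(Y=0) = 12/55, H(X|Y=0) = 1.8879
  p(Y=1) = 12/55, H(X|Y=1) = 1.9591
  p(Y=2) = 14/55, H(X|Y=2) = 1.9592
  p(Y=3) = 17/55, H(X|Y=3) = 1.9928
H(X|Y) = 0.2182×1.8879 + 0.2182×1.9591 + 0.2545×1.9592 + 0.3091×1.9928 = 1.9540 bits


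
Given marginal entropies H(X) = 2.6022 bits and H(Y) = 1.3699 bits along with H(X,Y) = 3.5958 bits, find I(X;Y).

I(X;Y) = H(X) + H(Y) - H(X,Y)
I(X;Y) = 2.6022 + 1.3699 - 3.5958 = 0.3763 bits


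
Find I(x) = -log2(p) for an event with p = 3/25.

Information content I(x) = -log₂(p(x))
I = -log₂(3/25) = -log₂(0.1200)
I = 3.0589 bits


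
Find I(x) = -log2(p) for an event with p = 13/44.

Information content I(x) = -log₂(p(x))
I = -log₂(13/44) = -log₂(0.2955)
I = 1.7590 bits


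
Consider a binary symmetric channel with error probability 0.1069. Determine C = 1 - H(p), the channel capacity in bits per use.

For BSC with error probability p:
C = 1 - H(p) where H(p) is binary entropy
H(0.1069) = -0.1069 × log₂(0.1069) - 0.8931 × log₂(0.8931)
H(p) = 0.4905
C = 1 - 0.4905 = 0.5095 bits/use


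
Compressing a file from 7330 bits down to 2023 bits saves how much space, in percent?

Space savings = (1 - Compressed/Original) × 100%
= (1 - 2023/7330) × 100%
= 72.40%


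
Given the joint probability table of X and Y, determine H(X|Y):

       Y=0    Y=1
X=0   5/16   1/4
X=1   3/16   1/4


H(X|Y) = Σ_y p(y) H(X|Y=y)
  p(Y=0) = 1/2, H(X|Y=0) = 0.9544
  p(Y=1) = 1/2, H(X|Y=1) = 1.0000
H(X|Y) = 0.5000×0.9544 + 0.5000×1.0000 = 0.9772 bits


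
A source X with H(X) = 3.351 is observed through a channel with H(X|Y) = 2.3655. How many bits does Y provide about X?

I(X;Y) = H(X) - H(X|Y)
I(X;Y) = 3.351 - 2.3655 = 0.9855 bits


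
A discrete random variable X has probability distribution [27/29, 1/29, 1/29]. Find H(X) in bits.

H(X) = -Σ p(x) log₂ p(x)
  -27/29 × log₂(27/29) = 0.0960
  -1/29 × log₂(1/29) = 0.1675
  -1/29 × log₂(1/29) = 0.1675
H(X) = 0.4310 bits


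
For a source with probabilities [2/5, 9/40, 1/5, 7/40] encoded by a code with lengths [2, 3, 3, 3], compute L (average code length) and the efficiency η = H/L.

Average length L = Σ p_i × l_i = 2.6000 bits
Entropy H = 1.9174 bits
Efficiency η = H/L × 100% = 73.75%


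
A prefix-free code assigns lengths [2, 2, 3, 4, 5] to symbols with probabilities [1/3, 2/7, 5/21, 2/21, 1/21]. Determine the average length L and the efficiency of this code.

Average length L = Σ p_i × l_i = 2.5714 bits
Entropy H = 2.0699 bits
Efficiency η = H/L × 100% = 80.50%


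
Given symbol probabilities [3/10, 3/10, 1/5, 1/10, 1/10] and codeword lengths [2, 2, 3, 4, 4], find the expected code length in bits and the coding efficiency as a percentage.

Average length L = Σ p_i × l_i = 2.6000 bits
Entropy H = 2.1710 bits
Efficiency η = H/L × 100% = 83.50%


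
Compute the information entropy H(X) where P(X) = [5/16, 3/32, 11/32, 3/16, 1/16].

H(X) = -Σ p(x) log₂ p(x)
  -5/16 × log₂(5/16) = 0.5244
  -3/32 × log₂(3/32) = 0.3202
  -11/32 × log₂(11/32) = 0.5296
  -3/16 × log₂(3/16) = 0.4528
  -1/16 × log₂(1/16) = 0.2500
H(X) = 2.0769 bits


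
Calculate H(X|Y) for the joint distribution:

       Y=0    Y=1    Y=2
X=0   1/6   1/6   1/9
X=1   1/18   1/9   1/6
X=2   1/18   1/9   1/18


H(X|Y) = Σ_y p(y) H(X|Y=y)
  p(Y=0) = 5/18, H(X|Y=0) = 1.3710
  p(Y=1) = 7/18, H(X|Y=1) = 1.5567
  p(Y=2) = 1/3, H(X|Y=2) = 1.4591
H(X|Y) = 0.2778×1.3710 + 0.3889×1.5567 + 0.3333×1.4591 = 1.4726 bits


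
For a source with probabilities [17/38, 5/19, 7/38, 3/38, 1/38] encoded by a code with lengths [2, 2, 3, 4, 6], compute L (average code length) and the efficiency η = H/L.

Average length L = Σ p_i × l_i = 2.4474 bits
Entropy H = 1.9029 bits
Efficiency η = H/L × 100% = 77.75%


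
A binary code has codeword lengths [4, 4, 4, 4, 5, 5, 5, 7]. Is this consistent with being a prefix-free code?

Kraft inequality: Σ 2^(-l_i) ≤ 1 for prefix-free code
Calculating: 2^(-4) + 2^(-4) + 2^(-4) + 2^(-4) + 2^(-5) + 2^(-5) + 2^(-5) + 2^(-7)
= 0.0625 + 0.0625 + 0.0625 + 0.0625 + 0.03125 + 0.03125 + 0.03125 + 0.0078125
= 0.3516
Since 0.3516 ≤ 1, prefix-free code exists


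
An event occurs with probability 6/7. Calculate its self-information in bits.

Information content I(x) = -log₂(p(x))
I = -log₂(6/7) = -log₂(0.8571)
I = 0.2224 bits


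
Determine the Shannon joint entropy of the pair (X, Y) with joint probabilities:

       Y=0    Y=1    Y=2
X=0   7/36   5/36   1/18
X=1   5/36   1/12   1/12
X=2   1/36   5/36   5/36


H(X,Y) = -Σ p(x,y) log₂ p(x,y)
  p(0,0)=7/36: -0.1944 × log₂(0.1944) = 0.4594
  p(0,1)=5/36: -0.1389 × log₂(0.1389) = 0.3956
  p(0,2)=1/18: -0.0556 × log₂(0.0556) = 0.2317
  p(1,0)=5/36: -0.1389 × log₂(0.1389) = 0.3956
  p(1,1)=1/12: -0.0833 × log₂(0.0833) = 0.2987
  p(1,2)=1/12: -0.0833 × log₂(0.0833) = 0.2987
  p(2,0)=1/36: -0.0278 × log₂(0.0278) = 0.1436
  p(2,1)=5/36: -0.1389 × log₂(0.1389) = 0.3956
  p(2,2)=5/36: -0.1389 × log₂(0.1389) = 0.3956
H(X,Y) = 3.0144 bits


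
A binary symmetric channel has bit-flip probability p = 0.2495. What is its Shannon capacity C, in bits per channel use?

For BSC with error probability p:
C = 1 - H(p) where H(p) is binary entropy
H(0.2495) = -0.2495 × log₂(0.2495) - 0.7505 × log₂(0.7505)
H(p) = 0.8105
C = 1 - 0.8105 = 0.1895 bits/use


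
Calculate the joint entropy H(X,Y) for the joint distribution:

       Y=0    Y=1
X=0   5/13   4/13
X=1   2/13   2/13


H(X,Y) = -Σ p(x,y) log₂ p(x,y)
  p(0,0)=5/13: -0.3846 × log₂(0.3846) = 0.5302
  p(0,1)=4/13: -0.3077 × log₂(0.3077) = 0.5232
  p(1,0)=2/13: -0.1538 × log₂(0.1538) = 0.4155
  p(1,1)=2/13: -0.1538 × log₂(0.1538) = 0.4155
H(X,Y) = 1.8843 bits


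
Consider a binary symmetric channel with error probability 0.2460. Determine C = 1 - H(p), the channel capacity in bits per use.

For BSC with error probability p:
C = 1 - H(p) where H(p) is binary entropy
H(0.2460) = -0.2460 × log₂(0.2460) - 0.7540 × log₂(0.7540)
H(p) = 0.8049
C = 1 - 0.8049 = 0.1951 bits/use


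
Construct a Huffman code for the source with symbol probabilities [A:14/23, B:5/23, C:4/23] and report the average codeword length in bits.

Huffman tree construction:
Combine smallest probabilities repeatedly
Resulting codes:
  A: 1 (length 1)
  B: 01 (length 2)
  C: 00 (length 2)
Average length = Σ p(s) × length(s) = 1.3913 bits


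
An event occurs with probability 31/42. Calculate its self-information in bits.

Information content I(x) = -log₂(p(x))
I = -log₂(31/42) = -log₂(0.7381)
I = 0.4381 bits


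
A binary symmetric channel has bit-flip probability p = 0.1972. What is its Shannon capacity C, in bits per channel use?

For BSC with error probability p:
C = 1 - H(p) where H(p) is binary entropy
H(0.1972) = -0.1972 × log₂(0.1972) - 0.8028 × log₂(0.8028)
H(p) = 0.7163
C = 1 - 0.7163 = 0.2837 bits/use


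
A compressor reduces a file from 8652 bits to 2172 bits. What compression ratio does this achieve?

Compression ratio = Original / Compressed
= 8652 / 2172 = 3.98:1


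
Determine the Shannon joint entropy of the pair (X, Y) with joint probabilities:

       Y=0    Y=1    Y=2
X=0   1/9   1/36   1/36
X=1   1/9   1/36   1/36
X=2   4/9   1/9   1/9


H(X,Y) = -Σ p(x,y) log₂ p(x,y)
  p(0,0)=1/9: -0.1111 × log₂(0.1111) = 0.3522
  p(0,1)=1/36: -0.0278 × log₂(0.0278) = 0.1436
  p(0,2)=1/36: -0.0278 × log₂(0.0278) = 0.1436
  p(1,0)=1/9: -0.1111 × log₂(0.1111) = 0.3522
  p(1,1)=1/36: -0.0278 × log₂(0.0278) = 0.1436
  p(1,2)=1/36: -0.0278 × log₂(0.0278) = 0.1436
  p(2,0)=4/9: -0.4444 × log₂(0.4444) = 0.5200
  p(2,1)=1/9: -0.1111 × log₂(0.1111) = 0.3522
  p(2,2)=1/9: -0.1111 × log₂(0.1111) = 0.3522
H(X,Y) = 2.5033 bits


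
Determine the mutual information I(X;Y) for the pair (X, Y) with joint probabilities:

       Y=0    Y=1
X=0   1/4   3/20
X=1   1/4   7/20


H(X) = 0.9710, H(Y) = 1.0000, H(X,Y) = 1.9406
I(X;Y) = H(X) + H(Y) - H(X,Y) = 0.0303 bits


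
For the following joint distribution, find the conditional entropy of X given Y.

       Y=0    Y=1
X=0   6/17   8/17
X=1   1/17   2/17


H(X|Y) = Σ_y p(y) H(X|Y=y)
  p(Y=0) = 7/17, H(X|Y=0) = 0.5917
  p(Y=1) = 10/17, H(X|Y=1) = 0.7219
H(X|Y) = 0.4118×0.5917 + 0.5882×0.7219 = 0.6683 bits


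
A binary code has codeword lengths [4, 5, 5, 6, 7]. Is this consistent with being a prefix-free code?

Kraft inequality: Σ 2^(-l_i) ≤ 1 for prefix-free code
Calculating: 2^(-4) + 2^(-5) + 2^(-5) + 2^(-6) + 2^(-7)
= 0.0625 + 0.03125 + 0.03125 + 0.015625 + 0.0078125
= 0.1484
Since 0.1484 ≤ 1, prefix-free code exists
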